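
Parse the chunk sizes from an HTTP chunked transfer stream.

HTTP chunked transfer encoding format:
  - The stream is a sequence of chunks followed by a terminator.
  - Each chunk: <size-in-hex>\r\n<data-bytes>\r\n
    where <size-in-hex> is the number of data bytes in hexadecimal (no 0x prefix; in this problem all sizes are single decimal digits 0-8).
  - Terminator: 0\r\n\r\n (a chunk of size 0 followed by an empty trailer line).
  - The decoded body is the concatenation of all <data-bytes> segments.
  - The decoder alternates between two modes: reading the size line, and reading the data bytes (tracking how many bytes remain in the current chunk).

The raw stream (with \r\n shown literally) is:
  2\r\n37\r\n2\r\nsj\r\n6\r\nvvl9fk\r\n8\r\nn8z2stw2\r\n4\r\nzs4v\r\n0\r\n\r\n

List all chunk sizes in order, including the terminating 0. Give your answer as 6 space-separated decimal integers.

Chunk 1: stream[0..1]='2' size=0x2=2, data at stream[3..5]='37' -> body[0..2], body so far='37'
Chunk 2: stream[7..8]='2' size=0x2=2, data at stream[10..12]='sj' -> body[2..4], body so far='37sj'
Chunk 3: stream[14..15]='6' size=0x6=6, data at stream[17..23]='vvl9fk' -> body[4..10], body so far='37sjvvl9fk'
Chunk 4: stream[25..26]='8' size=0x8=8, data at stream[28..36]='n8z2stw2' -> body[10..18], body so far='37sjvvl9fkn8z2stw2'
Chunk 5: stream[38..39]='4' size=0x4=4, data at stream[41..45]='zs4v' -> body[18..22], body so far='37sjvvl9fkn8z2stw2zs4v'
Chunk 6: stream[47..48]='0' size=0 (terminator). Final body='37sjvvl9fkn8z2stw2zs4v' (22 bytes)

Answer: 2 2 6 8 4 0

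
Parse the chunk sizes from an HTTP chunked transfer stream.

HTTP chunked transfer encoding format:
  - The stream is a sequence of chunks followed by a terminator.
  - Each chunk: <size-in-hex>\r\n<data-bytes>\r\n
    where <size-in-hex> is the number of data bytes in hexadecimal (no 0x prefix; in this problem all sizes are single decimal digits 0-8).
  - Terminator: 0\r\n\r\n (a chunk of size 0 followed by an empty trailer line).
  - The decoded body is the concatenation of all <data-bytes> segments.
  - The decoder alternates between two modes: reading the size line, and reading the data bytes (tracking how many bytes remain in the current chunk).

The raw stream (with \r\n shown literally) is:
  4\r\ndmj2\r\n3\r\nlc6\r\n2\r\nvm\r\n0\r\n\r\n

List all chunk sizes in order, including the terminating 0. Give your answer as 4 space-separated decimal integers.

Answer: 4 3 2 0

Derivation:
Chunk 1: stream[0..1]='4' size=0x4=4, data at stream[3..7]='dmj2' -> body[0..4], body so far='dmj2'
Chunk 2: stream[9..10]='3' size=0x3=3, data at stream[12..15]='lc6' -> body[4..7], body so far='dmj2lc6'
Chunk 3: stream[17..18]='2' size=0x2=2, data at stream[20..22]='vm' -> body[7..9], body so far='dmj2lc6vm'
Chunk 4: stream[24..25]='0' size=0 (terminator). Final body='dmj2lc6vm' (9 bytes)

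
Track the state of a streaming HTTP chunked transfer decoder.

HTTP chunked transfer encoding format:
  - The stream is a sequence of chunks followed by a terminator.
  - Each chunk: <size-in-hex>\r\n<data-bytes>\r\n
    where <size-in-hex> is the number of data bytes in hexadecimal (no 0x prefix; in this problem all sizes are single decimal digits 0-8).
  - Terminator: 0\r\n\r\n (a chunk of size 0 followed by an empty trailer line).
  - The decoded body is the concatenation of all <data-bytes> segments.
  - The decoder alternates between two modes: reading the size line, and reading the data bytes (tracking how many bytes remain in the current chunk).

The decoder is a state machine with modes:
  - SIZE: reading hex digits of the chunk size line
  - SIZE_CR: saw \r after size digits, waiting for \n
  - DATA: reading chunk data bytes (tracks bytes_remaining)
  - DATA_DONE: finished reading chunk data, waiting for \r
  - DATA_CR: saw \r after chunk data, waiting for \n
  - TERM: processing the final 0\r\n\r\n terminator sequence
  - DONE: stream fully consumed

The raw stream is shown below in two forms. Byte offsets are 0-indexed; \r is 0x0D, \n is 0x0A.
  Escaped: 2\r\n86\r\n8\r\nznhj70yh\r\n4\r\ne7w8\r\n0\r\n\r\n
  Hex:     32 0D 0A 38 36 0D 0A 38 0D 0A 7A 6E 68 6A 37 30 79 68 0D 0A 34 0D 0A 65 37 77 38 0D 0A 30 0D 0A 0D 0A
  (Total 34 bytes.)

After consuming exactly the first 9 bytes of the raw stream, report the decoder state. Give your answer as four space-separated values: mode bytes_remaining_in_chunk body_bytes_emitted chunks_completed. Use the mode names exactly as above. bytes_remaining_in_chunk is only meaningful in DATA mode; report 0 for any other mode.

Byte 0 = '2': mode=SIZE remaining=0 emitted=0 chunks_done=0
Byte 1 = 0x0D: mode=SIZE_CR remaining=0 emitted=0 chunks_done=0
Byte 2 = 0x0A: mode=DATA remaining=2 emitted=0 chunks_done=0
Byte 3 = '8': mode=DATA remaining=1 emitted=1 chunks_done=0
Byte 4 = '6': mode=DATA_DONE remaining=0 emitted=2 chunks_done=0
Byte 5 = 0x0D: mode=DATA_CR remaining=0 emitted=2 chunks_done=0
Byte 6 = 0x0A: mode=SIZE remaining=0 emitted=2 chunks_done=1
Byte 7 = '8': mode=SIZE remaining=0 emitted=2 chunks_done=1
Byte 8 = 0x0D: mode=SIZE_CR remaining=0 emitted=2 chunks_done=1

Answer: SIZE_CR 0 2 1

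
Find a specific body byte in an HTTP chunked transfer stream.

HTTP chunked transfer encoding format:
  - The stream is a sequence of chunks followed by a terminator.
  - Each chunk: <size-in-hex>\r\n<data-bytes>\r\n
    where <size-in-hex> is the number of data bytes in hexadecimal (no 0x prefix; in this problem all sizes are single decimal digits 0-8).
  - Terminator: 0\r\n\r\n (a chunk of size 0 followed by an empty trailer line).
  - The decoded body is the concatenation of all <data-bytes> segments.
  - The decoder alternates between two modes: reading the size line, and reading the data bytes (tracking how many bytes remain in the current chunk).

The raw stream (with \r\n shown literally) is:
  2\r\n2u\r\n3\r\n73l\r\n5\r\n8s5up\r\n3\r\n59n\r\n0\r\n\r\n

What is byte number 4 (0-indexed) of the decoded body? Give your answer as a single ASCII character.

Chunk 1: stream[0..1]='2' size=0x2=2, data at stream[3..5]='2u' -> body[0..2], body so far='2u'
Chunk 2: stream[7..8]='3' size=0x3=3, data at stream[10..13]='73l' -> body[2..5], body so far='2u73l'
Chunk 3: stream[15..16]='5' size=0x5=5, data at stream[18..23]='8s5up' -> body[5..10], body so far='2u73l8s5up'
Chunk 4: stream[25..26]='3' size=0x3=3, data at stream[28..31]='59n' -> body[10..13], body so far='2u73l8s5up59n'
Chunk 5: stream[33..34]='0' size=0 (terminator). Final body='2u73l8s5up59n' (13 bytes)
Body byte 4 = 'l'

Answer: l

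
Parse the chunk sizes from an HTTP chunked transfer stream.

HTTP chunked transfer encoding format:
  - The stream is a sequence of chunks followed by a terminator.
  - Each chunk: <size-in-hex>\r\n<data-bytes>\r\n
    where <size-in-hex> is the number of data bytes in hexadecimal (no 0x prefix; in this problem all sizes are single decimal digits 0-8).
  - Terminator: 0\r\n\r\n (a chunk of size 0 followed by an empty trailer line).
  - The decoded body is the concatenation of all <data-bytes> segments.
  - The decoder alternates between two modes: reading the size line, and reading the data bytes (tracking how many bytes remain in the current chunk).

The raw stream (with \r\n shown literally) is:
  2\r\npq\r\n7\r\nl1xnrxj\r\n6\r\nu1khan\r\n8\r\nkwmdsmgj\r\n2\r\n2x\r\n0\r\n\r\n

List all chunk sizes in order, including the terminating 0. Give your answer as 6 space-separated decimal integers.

Chunk 1: stream[0..1]='2' size=0x2=2, data at stream[3..5]='pq' -> body[0..2], body so far='pq'
Chunk 2: stream[7..8]='7' size=0x7=7, data at stream[10..17]='l1xnrxj' -> body[2..9], body so far='pql1xnrxj'
Chunk 3: stream[19..20]='6' size=0x6=6, data at stream[22..28]='u1khan' -> body[9..15], body so far='pql1xnrxju1khan'
Chunk 4: stream[30..31]='8' size=0x8=8, data at stream[33..41]='kwmdsmgj' -> body[15..23], body so far='pql1xnrxju1khankwmdsmgj'
Chunk 5: stream[43..44]='2' size=0x2=2, data at stream[46..48]='2x' -> body[23..25], body so far='pql1xnrxju1khankwmdsmgj2x'
Chunk 6: stream[50..51]='0' size=0 (terminator). Final body='pql1xnrxju1khankwmdsmgj2x' (25 bytes)

Answer: 2 7 6 8 2 0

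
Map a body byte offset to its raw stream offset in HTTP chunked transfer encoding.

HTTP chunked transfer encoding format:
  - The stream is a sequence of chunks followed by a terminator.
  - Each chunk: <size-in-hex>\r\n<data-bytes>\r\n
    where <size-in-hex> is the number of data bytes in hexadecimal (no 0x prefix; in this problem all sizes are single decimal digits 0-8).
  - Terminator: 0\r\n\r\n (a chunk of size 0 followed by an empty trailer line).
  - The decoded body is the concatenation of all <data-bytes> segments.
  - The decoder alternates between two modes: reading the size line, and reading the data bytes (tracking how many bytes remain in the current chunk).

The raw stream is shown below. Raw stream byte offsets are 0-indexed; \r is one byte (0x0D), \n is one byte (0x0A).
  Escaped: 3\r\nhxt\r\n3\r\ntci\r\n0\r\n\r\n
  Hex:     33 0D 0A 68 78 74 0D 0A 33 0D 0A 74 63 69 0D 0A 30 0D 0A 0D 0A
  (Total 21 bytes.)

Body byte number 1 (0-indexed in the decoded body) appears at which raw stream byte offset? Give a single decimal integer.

Chunk 1: stream[0..1]='3' size=0x3=3, data at stream[3..6]='hxt' -> body[0..3], body so far='hxt'
Chunk 2: stream[8..9]='3' size=0x3=3, data at stream[11..14]='tci' -> body[3..6], body so far='hxttci'
Chunk 3: stream[16..17]='0' size=0 (terminator). Final body='hxttci' (6 bytes)
Body byte 1 at stream offset 4

Answer: 4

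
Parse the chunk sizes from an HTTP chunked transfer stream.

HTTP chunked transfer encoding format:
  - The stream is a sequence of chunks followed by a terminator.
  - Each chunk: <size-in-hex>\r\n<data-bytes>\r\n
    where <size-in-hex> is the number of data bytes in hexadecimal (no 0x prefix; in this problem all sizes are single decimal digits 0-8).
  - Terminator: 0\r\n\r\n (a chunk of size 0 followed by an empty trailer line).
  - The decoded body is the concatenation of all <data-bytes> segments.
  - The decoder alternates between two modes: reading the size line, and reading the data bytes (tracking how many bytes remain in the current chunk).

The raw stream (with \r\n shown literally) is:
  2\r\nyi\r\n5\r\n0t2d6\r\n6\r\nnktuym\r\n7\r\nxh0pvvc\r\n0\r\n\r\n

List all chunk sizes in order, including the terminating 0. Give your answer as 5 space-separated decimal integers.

Answer: 2 5 6 7 0

Derivation:
Chunk 1: stream[0..1]='2' size=0x2=2, data at stream[3..5]='yi' -> body[0..2], body so far='yi'
Chunk 2: stream[7..8]='5' size=0x5=5, data at stream[10..15]='0t2d6' -> body[2..7], body so far='yi0t2d6'
Chunk 3: stream[17..18]='6' size=0x6=6, data at stream[20..26]='nktuym' -> body[7..13], body so far='yi0t2d6nktuym'
Chunk 4: stream[28..29]='7' size=0x7=7, data at stream[31..38]='xh0pvvc' -> body[13..20], body so far='yi0t2d6nktuymxh0pvvc'
Chunk 5: stream[40..41]='0' size=0 (terminator). Final body='yi0t2d6nktuymxh0pvvc' (20 bytes)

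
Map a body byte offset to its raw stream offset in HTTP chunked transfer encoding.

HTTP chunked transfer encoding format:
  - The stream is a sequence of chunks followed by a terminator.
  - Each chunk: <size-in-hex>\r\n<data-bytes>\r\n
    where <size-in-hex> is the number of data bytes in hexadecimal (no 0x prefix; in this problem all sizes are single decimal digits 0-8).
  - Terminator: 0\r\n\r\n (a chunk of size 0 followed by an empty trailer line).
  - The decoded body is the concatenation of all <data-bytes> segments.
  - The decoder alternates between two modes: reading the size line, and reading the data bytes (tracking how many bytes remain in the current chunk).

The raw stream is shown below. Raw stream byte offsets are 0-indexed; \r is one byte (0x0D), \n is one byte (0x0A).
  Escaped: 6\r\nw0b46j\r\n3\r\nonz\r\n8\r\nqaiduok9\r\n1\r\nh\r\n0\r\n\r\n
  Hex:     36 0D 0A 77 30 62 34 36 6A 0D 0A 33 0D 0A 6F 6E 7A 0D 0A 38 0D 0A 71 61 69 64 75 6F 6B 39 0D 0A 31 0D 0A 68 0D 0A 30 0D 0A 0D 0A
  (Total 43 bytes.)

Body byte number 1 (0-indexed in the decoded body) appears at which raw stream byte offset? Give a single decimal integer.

Answer: 4

Derivation:
Chunk 1: stream[0..1]='6' size=0x6=6, data at stream[3..9]='w0b46j' -> body[0..6], body so far='w0b46j'
Chunk 2: stream[11..12]='3' size=0x3=3, data at stream[14..17]='onz' -> body[6..9], body so far='w0b46jonz'
Chunk 3: stream[19..20]='8' size=0x8=8, data at stream[22..30]='qaiduok9' -> body[9..17], body so far='w0b46jonzqaiduok9'
Chunk 4: stream[32..33]='1' size=0x1=1, data at stream[35..36]='h' -> body[17..18], body so far='w0b46jonzqaiduok9h'
Chunk 5: stream[38..39]='0' size=0 (terminator). Final body='w0b46jonzqaiduok9h' (18 bytes)
Body byte 1 at stream offset 4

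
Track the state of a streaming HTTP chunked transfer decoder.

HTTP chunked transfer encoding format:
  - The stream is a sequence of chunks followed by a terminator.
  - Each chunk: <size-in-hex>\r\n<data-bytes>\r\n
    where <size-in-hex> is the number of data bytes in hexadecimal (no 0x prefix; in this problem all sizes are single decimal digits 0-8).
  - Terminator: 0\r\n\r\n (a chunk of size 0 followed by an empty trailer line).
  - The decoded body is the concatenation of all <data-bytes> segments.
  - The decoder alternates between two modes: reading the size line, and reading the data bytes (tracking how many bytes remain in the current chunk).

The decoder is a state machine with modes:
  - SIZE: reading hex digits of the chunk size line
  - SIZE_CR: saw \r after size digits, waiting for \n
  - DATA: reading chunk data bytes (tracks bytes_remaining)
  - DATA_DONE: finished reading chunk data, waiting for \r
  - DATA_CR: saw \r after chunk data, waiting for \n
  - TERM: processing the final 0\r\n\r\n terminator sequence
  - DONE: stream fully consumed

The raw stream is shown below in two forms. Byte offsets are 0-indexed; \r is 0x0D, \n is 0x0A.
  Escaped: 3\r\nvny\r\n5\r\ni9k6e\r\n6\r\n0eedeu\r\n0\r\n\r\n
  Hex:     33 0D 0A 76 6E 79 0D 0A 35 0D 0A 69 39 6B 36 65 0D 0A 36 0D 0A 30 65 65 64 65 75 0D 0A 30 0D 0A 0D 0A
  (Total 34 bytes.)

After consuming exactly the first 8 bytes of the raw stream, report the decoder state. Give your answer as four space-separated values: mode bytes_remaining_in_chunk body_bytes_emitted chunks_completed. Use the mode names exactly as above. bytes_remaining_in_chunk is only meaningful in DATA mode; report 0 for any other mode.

Answer: SIZE 0 3 1

Derivation:
Byte 0 = '3': mode=SIZE remaining=0 emitted=0 chunks_done=0
Byte 1 = 0x0D: mode=SIZE_CR remaining=0 emitted=0 chunks_done=0
Byte 2 = 0x0A: mode=DATA remaining=3 emitted=0 chunks_done=0
Byte 3 = 'v': mode=DATA remaining=2 emitted=1 chunks_done=0
Byte 4 = 'n': mode=DATA remaining=1 emitted=2 chunks_done=0
Byte 5 = 'y': mode=DATA_DONE remaining=0 emitted=3 chunks_done=0
Byte 6 = 0x0D: mode=DATA_CR remaining=0 emitted=3 chunks_done=0
Byte 7 = 0x0A: mode=SIZE remaining=0 emitted=3 chunks_done=1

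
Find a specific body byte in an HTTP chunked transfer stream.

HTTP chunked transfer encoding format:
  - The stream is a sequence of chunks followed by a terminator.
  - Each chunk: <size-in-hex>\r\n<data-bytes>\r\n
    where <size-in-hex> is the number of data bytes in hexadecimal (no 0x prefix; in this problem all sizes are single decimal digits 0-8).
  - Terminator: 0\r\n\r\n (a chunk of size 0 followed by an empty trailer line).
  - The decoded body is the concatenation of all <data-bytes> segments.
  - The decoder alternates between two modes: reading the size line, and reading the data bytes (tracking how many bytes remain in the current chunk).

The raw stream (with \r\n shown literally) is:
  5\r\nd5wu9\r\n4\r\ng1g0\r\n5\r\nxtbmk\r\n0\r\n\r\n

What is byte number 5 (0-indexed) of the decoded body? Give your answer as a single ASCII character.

Answer: g

Derivation:
Chunk 1: stream[0..1]='5' size=0x5=5, data at stream[3..8]='d5wu9' -> body[0..5], body so far='d5wu9'
Chunk 2: stream[10..11]='4' size=0x4=4, data at stream[13..17]='g1g0' -> body[5..9], body so far='d5wu9g1g0'
Chunk 3: stream[19..20]='5' size=0x5=5, data at stream[22..27]='xtbmk' -> body[9..14], body so far='d5wu9g1g0xtbmk'
Chunk 4: stream[29..30]='0' size=0 (terminator). Final body='d5wu9g1g0xtbmk' (14 bytes)
Body byte 5 = 'g'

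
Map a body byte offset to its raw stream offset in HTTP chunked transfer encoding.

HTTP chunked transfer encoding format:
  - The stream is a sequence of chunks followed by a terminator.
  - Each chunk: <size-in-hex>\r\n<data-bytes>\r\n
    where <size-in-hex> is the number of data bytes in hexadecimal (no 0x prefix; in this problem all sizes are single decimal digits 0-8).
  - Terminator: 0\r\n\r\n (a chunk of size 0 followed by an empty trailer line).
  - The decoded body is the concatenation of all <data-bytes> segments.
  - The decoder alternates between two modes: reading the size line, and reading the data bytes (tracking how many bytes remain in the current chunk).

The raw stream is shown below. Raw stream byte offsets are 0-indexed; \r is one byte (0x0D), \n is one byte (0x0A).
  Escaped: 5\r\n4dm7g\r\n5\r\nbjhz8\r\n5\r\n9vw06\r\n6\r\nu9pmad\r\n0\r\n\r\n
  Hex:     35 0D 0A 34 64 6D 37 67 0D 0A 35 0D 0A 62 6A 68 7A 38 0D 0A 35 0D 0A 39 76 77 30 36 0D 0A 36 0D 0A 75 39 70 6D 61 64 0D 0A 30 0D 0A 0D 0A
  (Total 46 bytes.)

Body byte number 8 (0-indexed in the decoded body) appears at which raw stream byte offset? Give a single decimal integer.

Answer: 16

Derivation:
Chunk 1: stream[0..1]='5' size=0x5=5, data at stream[3..8]='4dm7g' -> body[0..5], body so far='4dm7g'
Chunk 2: stream[10..11]='5' size=0x5=5, data at stream[13..18]='bjhz8' -> body[5..10], body so far='4dm7gbjhz8'
Chunk 3: stream[20..21]='5' size=0x5=5, data at stream[23..28]='9vw06' -> body[10..15], body so far='4dm7gbjhz89vw06'
Chunk 4: stream[30..31]='6' size=0x6=6, data at stream[33..39]='u9pmad' -> body[15..21], body so far='4dm7gbjhz89vw06u9pmad'
Chunk 5: stream[41..42]='0' size=0 (terminator). Final body='4dm7gbjhz89vw06u9pmad' (21 bytes)
Body byte 8 at stream offset 16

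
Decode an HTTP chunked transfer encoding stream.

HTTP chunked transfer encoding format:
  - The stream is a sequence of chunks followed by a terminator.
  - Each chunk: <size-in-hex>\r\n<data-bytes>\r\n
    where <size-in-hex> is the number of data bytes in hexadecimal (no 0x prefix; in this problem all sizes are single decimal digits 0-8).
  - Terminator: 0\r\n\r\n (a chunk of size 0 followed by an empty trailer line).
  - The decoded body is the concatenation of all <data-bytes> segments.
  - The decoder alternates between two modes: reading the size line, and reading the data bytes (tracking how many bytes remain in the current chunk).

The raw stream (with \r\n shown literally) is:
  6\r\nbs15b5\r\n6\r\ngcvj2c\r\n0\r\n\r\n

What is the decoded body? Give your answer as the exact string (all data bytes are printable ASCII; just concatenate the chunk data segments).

Chunk 1: stream[0..1]='6' size=0x6=6, data at stream[3..9]='bs15b5' -> body[0..6], body so far='bs15b5'
Chunk 2: stream[11..12]='6' size=0x6=6, data at stream[14..20]='gcvj2c' -> body[6..12], body so far='bs15b5gcvj2c'
Chunk 3: stream[22..23]='0' size=0 (terminator). Final body='bs15b5gcvj2c' (12 bytes)

Answer: bs15b5gcvj2c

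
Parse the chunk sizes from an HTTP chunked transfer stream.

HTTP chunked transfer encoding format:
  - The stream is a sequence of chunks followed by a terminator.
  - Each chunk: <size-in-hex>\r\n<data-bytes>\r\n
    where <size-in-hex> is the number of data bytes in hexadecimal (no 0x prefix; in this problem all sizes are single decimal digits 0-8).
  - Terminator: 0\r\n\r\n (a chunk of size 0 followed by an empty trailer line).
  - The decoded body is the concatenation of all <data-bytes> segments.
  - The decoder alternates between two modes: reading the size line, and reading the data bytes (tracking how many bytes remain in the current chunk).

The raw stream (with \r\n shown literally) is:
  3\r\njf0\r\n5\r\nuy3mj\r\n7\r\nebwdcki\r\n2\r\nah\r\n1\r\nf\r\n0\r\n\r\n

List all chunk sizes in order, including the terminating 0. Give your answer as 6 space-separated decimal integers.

Answer: 3 5 7 2 1 0

Derivation:
Chunk 1: stream[0..1]='3' size=0x3=3, data at stream[3..6]='jf0' -> body[0..3], body so far='jf0'
Chunk 2: stream[8..9]='5' size=0x5=5, data at stream[11..16]='uy3mj' -> body[3..8], body so far='jf0uy3mj'
Chunk 3: stream[18..19]='7' size=0x7=7, data at stream[21..28]='ebwdcki' -> body[8..15], body so far='jf0uy3mjebwdcki'
Chunk 4: stream[30..31]='2' size=0x2=2, data at stream[33..35]='ah' -> body[15..17], body so far='jf0uy3mjebwdckiah'
Chunk 5: stream[37..38]='1' size=0x1=1, data at stream[40..41]='f' -> body[17..18], body so far='jf0uy3mjebwdckiahf'
Chunk 6: stream[43..44]='0' size=0 (terminator). Final body='jf0uy3mjebwdckiahf' (18 bytes)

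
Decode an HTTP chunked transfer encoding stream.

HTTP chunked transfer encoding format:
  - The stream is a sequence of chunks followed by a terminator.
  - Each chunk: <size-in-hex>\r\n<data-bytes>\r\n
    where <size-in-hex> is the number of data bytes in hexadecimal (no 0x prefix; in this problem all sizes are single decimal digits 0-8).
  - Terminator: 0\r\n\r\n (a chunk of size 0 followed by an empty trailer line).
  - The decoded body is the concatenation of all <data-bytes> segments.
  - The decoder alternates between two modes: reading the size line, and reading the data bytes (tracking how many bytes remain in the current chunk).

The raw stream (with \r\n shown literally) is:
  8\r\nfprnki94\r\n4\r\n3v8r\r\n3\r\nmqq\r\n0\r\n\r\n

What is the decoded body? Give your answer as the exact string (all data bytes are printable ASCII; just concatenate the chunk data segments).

Chunk 1: stream[0..1]='8' size=0x8=8, data at stream[3..11]='fprnki94' -> body[0..8], body so far='fprnki94'
Chunk 2: stream[13..14]='4' size=0x4=4, data at stream[16..20]='3v8r' -> body[8..12], body so far='fprnki943v8r'
Chunk 3: stream[22..23]='3' size=0x3=3, data at stream[25..28]='mqq' -> body[12..15], body so far='fprnki943v8rmqq'
Chunk 4: stream[30..31]='0' size=0 (terminator). Final body='fprnki943v8rmqq' (15 bytes)

Answer: fprnki943v8rmqq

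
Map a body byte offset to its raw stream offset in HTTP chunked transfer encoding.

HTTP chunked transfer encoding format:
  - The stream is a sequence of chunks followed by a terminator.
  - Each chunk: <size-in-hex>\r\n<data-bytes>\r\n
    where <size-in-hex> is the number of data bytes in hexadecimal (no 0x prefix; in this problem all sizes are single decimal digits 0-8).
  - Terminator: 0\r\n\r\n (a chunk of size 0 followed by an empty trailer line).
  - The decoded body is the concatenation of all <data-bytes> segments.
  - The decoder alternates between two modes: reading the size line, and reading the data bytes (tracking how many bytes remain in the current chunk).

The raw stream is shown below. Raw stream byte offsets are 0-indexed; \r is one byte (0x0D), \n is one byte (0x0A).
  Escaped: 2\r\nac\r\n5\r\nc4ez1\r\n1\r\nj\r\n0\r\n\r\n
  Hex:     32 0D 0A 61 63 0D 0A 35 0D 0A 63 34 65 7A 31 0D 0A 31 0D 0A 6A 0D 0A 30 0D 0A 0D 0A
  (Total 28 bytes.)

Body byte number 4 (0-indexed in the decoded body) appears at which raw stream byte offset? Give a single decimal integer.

Answer: 12

Derivation:
Chunk 1: stream[0..1]='2' size=0x2=2, data at stream[3..5]='ac' -> body[0..2], body so far='ac'
Chunk 2: stream[7..8]='5' size=0x5=5, data at stream[10..15]='c4ez1' -> body[2..7], body so far='acc4ez1'
Chunk 3: stream[17..18]='1' size=0x1=1, data at stream[20..21]='j' -> body[7..8], body so far='acc4ez1j'
Chunk 4: stream[23..24]='0' size=0 (terminator). Final body='acc4ez1j' (8 bytes)
Body byte 4 at stream offset 12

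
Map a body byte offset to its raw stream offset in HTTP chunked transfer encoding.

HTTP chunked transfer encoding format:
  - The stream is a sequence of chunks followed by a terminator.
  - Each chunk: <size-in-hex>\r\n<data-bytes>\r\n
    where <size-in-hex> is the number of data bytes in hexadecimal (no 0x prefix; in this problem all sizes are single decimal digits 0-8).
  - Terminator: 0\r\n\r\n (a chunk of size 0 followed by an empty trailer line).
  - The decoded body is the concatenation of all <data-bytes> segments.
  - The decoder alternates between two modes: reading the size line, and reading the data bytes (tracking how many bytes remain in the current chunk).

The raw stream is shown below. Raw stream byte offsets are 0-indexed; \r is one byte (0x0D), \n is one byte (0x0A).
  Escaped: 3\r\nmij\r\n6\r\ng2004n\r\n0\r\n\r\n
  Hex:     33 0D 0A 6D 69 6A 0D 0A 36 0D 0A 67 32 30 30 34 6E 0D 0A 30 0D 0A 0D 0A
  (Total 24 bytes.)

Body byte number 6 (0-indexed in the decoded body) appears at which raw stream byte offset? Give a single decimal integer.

Chunk 1: stream[0..1]='3' size=0x3=3, data at stream[3..6]='mij' -> body[0..3], body so far='mij'
Chunk 2: stream[8..9]='6' size=0x6=6, data at stream[11..17]='g2004n' -> body[3..9], body so far='mijg2004n'
Chunk 3: stream[19..20]='0' size=0 (terminator). Final body='mijg2004n' (9 bytes)
Body byte 6 at stream offset 14

Answer: 14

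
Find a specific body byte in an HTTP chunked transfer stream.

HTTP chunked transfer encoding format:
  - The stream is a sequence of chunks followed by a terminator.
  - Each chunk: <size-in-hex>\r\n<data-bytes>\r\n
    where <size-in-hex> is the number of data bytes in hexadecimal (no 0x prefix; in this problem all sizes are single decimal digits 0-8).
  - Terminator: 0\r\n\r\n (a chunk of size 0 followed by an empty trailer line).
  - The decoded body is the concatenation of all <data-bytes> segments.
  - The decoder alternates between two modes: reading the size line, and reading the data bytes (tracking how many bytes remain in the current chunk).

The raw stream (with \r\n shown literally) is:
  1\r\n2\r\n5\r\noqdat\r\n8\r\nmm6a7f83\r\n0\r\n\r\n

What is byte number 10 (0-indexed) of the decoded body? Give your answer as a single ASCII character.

Chunk 1: stream[0..1]='1' size=0x1=1, data at stream[3..4]='2' -> body[0..1], body so far='2'
Chunk 2: stream[6..7]='5' size=0x5=5, data at stream[9..14]='oqdat' -> body[1..6], body so far='2oqdat'
Chunk 3: stream[16..17]='8' size=0x8=8, data at stream[19..27]='mm6a7f83' -> body[6..14], body so far='2oqdatmm6a7f83'
Chunk 4: stream[29..30]='0' size=0 (terminator). Final body='2oqdatmm6a7f83' (14 bytes)
Body byte 10 = '7'

Answer: 7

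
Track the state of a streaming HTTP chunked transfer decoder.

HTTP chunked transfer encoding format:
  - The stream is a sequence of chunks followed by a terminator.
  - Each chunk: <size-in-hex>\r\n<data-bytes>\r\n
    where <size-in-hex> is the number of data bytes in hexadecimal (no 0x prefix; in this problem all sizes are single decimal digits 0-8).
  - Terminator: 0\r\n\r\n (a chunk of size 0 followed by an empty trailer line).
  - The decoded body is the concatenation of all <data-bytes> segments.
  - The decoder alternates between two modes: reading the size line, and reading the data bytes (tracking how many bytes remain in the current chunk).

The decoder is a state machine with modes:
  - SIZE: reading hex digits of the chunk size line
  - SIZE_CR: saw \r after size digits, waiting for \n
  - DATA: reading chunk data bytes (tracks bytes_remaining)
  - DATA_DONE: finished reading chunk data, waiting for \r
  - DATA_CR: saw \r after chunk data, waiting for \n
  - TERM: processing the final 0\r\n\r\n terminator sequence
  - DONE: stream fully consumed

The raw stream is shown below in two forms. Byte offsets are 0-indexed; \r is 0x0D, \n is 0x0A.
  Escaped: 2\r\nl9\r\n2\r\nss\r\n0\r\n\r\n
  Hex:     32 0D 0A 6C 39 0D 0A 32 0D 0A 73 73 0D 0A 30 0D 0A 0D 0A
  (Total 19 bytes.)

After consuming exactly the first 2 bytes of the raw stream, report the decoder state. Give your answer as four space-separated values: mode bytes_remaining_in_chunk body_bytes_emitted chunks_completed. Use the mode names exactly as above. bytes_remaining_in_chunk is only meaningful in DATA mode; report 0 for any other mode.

Byte 0 = '2': mode=SIZE remaining=0 emitted=0 chunks_done=0
Byte 1 = 0x0D: mode=SIZE_CR remaining=0 emitted=0 chunks_done=0

Answer: SIZE_CR 0 0 0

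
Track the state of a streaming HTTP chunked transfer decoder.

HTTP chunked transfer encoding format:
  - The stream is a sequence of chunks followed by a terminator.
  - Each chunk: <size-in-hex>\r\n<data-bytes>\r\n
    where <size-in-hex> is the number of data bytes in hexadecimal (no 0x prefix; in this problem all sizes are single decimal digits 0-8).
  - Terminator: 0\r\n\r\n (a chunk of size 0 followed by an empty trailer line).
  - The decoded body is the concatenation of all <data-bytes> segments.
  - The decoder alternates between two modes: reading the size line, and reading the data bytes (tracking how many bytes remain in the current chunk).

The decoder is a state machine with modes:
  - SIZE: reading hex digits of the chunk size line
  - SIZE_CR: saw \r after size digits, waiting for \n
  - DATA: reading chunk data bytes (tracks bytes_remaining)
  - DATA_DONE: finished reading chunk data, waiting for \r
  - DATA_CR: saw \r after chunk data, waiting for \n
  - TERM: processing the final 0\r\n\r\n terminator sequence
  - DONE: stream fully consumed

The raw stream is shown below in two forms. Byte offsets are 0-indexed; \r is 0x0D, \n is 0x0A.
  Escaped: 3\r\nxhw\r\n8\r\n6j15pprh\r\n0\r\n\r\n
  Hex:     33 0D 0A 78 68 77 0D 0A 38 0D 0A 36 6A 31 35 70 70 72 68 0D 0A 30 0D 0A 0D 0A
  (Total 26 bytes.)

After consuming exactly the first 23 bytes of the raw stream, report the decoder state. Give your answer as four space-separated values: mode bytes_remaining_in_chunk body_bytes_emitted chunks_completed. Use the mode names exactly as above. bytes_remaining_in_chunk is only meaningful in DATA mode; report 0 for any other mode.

Answer: SIZE_CR 0 11 2

Derivation:
Byte 0 = '3': mode=SIZE remaining=0 emitted=0 chunks_done=0
Byte 1 = 0x0D: mode=SIZE_CR remaining=0 emitted=0 chunks_done=0
Byte 2 = 0x0A: mode=DATA remaining=3 emitted=0 chunks_done=0
Byte 3 = 'x': mode=DATA remaining=2 emitted=1 chunks_done=0
Byte 4 = 'h': mode=DATA remaining=1 emitted=2 chunks_done=0
Byte 5 = 'w': mode=DATA_DONE remaining=0 emitted=3 chunks_done=0
Byte 6 = 0x0D: mode=DATA_CR remaining=0 emitted=3 chunks_done=0
Byte 7 = 0x0A: mode=SIZE remaining=0 emitted=3 chunks_done=1
Byte 8 = '8': mode=SIZE remaining=0 emitted=3 chunks_done=1
Byte 9 = 0x0D: mode=SIZE_CR remaining=0 emitted=3 chunks_done=1
Byte 10 = 0x0A: mode=DATA remaining=8 emitted=3 chunks_done=1
Byte 11 = '6': mode=DATA remaining=7 emitted=4 chunks_done=1
Byte 12 = 'j': mode=DATA remaining=6 emitted=5 chunks_done=1
Byte 13 = '1': mode=DATA remaining=5 emitted=6 chunks_done=1
Byte 14 = '5': mode=DATA remaining=4 emitted=7 chunks_done=1
Byte 15 = 'p': mode=DATA remaining=3 emitted=8 chunks_done=1
Byte 16 = 'p': mode=DATA remaining=2 emitted=9 chunks_done=1
Byte 17 = 'r': mode=DATA remaining=1 emitted=10 chunks_done=1
Byte 18 = 'h': mode=DATA_DONE remaining=0 emitted=11 chunks_done=1
Byte 19 = 0x0D: mode=DATA_CR remaining=0 emitted=11 chunks_done=1
Byte 20 = 0x0A: mode=SIZE remaining=0 emitted=11 chunks_done=2
Byte 21 = '0': mode=SIZE remaining=0 emitted=11 chunks_done=2
Byte 22 = 0x0D: mode=SIZE_CR remaining=0 emitted=11 chunks_done=2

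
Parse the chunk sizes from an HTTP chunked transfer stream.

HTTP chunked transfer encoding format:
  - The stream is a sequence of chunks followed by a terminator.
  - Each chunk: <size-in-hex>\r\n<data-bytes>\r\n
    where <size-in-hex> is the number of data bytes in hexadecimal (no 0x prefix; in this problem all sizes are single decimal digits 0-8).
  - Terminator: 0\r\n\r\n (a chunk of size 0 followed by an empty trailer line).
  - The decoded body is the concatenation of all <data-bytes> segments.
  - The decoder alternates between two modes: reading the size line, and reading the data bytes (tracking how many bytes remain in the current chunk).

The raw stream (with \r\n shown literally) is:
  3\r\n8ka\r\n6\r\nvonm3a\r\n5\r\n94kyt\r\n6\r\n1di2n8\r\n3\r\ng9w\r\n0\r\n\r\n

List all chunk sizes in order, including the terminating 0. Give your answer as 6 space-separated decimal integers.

Chunk 1: stream[0..1]='3' size=0x3=3, data at stream[3..6]='8ka' -> body[0..3], body so far='8ka'
Chunk 2: stream[8..9]='6' size=0x6=6, data at stream[11..17]='vonm3a' -> body[3..9], body so far='8kavonm3a'
Chunk 3: stream[19..20]='5' size=0x5=5, data at stream[22..27]='94kyt' -> body[9..14], body so far='8kavonm3a94kyt'
Chunk 4: stream[29..30]='6' size=0x6=6, data at stream[32..38]='1di2n8' -> body[14..20], body so far='8kavonm3a94kyt1di2n8'
Chunk 5: stream[40..41]='3' size=0x3=3, data at stream[43..46]='g9w' -> body[20..23], body so far='8kavonm3a94kyt1di2n8g9w'
Chunk 6: stream[48..49]='0' size=0 (terminator). Final body='8kavonm3a94kyt1di2n8g9w' (23 bytes)

Answer: 3 6 5 6 3 0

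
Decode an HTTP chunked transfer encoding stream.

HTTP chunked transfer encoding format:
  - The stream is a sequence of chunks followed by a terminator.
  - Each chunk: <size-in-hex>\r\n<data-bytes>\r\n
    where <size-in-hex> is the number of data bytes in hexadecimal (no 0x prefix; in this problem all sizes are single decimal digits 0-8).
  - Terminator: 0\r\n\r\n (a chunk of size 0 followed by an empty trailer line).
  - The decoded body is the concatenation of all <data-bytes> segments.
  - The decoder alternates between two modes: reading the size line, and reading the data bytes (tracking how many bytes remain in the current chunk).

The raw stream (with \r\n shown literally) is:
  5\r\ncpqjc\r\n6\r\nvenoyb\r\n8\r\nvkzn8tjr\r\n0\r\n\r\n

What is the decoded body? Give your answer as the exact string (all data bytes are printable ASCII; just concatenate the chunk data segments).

Chunk 1: stream[0..1]='5' size=0x5=5, data at stream[3..8]='cpqjc' -> body[0..5], body so far='cpqjc'
Chunk 2: stream[10..11]='6' size=0x6=6, data at stream[13..19]='venoyb' -> body[5..11], body so far='cpqjcvenoyb'
Chunk 3: stream[21..22]='8' size=0x8=8, data at stream[24..32]='vkzn8tjr' -> body[11..19], body so far='cpqjcvenoybvkzn8tjr'
Chunk 4: stream[34..35]='0' size=0 (terminator). Final body='cpqjcvenoybvkzn8tjr' (19 bytes)

Answer: cpqjcvenoybvkzn8tjr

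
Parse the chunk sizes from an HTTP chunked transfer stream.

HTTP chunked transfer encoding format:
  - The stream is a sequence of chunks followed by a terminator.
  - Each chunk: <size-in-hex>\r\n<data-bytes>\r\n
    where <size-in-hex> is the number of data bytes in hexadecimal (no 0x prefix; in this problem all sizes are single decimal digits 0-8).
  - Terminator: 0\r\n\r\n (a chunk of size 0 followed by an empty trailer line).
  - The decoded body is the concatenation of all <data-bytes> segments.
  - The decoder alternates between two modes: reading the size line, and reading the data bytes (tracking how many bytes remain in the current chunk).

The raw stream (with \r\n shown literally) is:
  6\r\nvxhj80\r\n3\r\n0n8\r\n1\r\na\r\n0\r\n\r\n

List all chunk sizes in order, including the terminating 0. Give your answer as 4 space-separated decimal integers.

Answer: 6 3 1 0

Derivation:
Chunk 1: stream[0..1]='6' size=0x6=6, data at stream[3..9]='vxhj80' -> body[0..6], body so far='vxhj80'
Chunk 2: stream[11..12]='3' size=0x3=3, data at stream[14..17]='0n8' -> body[6..9], body so far='vxhj800n8'
Chunk 3: stream[19..20]='1' size=0x1=1, data at stream[22..23]='a' -> body[9..10], body so far='vxhj800n8a'
Chunk 4: stream[25..26]='0' size=0 (terminator). Final body='vxhj800n8a' (10 bytes)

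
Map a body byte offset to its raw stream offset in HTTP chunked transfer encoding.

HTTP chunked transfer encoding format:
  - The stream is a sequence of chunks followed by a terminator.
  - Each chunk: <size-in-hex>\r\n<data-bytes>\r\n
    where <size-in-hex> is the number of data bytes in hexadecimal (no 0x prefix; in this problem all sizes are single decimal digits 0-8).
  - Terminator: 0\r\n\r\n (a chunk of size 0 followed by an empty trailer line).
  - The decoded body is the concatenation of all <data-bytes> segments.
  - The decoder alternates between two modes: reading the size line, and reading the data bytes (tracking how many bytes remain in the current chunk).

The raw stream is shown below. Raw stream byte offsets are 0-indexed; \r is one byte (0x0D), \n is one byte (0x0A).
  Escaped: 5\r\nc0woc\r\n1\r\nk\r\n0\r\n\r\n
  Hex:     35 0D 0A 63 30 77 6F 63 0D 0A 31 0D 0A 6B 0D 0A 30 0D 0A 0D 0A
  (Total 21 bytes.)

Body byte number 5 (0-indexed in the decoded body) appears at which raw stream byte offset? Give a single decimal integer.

Chunk 1: stream[0..1]='5' size=0x5=5, data at stream[3..8]='c0woc' -> body[0..5], body so far='c0woc'
Chunk 2: stream[10..11]='1' size=0x1=1, data at stream[13..14]='k' -> body[5..6], body so far='c0wock'
Chunk 3: stream[16..17]='0' size=0 (terminator). Final body='c0wock' (6 bytes)
Body byte 5 at stream offset 13

Answer: 13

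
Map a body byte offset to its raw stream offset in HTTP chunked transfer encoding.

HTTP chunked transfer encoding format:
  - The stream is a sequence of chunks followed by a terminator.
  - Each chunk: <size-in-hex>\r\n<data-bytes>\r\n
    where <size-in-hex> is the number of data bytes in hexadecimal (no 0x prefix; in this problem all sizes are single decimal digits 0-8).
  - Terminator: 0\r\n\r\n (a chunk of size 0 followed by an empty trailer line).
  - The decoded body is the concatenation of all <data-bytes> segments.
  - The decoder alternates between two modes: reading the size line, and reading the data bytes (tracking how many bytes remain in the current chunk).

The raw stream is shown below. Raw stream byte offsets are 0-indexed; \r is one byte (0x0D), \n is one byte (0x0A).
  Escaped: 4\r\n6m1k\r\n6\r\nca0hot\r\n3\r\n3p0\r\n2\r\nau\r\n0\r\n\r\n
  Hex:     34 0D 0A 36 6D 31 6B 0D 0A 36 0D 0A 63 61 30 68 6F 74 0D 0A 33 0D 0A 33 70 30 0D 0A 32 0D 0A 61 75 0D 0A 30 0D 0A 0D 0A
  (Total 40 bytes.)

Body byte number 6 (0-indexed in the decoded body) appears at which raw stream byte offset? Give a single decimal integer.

Answer: 14

Derivation:
Chunk 1: stream[0..1]='4' size=0x4=4, data at stream[3..7]='6m1k' -> body[0..4], body so far='6m1k'
Chunk 2: stream[9..10]='6' size=0x6=6, data at stream[12..18]='ca0hot' -> body[4..10], body so far='6m1kca0hot'
Chunk 3: stream[20..21]='3' size=0x3=3, data at stream[23..26]='3p0' -> body[10..13], body so far='6m1kca0hot3p0'
Chunk 4: stream[28..29]='2' size=0x2=2, data at stream[31..33]='au' -> body[13..15], body so far='6m1kca0hot3p0au'
Chunk 5: stream[35..36]='0' size=0 (terminator). Final body='6m1kca0hot3p0au' (15 bytes)
Body byte 6 at stream offset 14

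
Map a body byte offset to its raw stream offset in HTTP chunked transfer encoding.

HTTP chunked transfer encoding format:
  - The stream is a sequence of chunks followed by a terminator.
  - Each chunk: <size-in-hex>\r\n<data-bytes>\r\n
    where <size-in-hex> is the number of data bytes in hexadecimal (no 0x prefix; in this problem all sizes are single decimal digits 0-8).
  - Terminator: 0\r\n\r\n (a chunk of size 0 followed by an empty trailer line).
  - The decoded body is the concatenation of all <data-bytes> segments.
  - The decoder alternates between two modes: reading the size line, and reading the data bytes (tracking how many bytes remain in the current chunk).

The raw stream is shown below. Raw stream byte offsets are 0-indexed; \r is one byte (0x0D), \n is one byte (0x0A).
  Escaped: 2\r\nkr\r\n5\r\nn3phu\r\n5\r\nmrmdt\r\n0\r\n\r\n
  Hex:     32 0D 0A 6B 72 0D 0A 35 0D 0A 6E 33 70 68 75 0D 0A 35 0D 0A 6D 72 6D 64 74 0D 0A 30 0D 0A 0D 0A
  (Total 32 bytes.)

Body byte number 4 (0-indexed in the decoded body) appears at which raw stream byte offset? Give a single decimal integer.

Chunk 1: stream[0..1]='2' size=0x2=2, data at stream[3..5]='kr' -> body[0..2], body so far='kr'
Chunk 2: stream[7..8]='5' size=0x5=5, data at stream[10..15]='n3phu' -> body[2..7], body so far='krn3phu'
Chunk 3: stream[17..18]='5' size=0x5=5, data at stream[20..25]='mrmdt' -> body[7..12], body so far='krn3phumrmdt'
Chunk 4: stream[27..28]='0' size=0 (terminator). Final body='krn3phumrmdt' (12 bytes)
Body byte 4 at stream offset 12

Answer: 12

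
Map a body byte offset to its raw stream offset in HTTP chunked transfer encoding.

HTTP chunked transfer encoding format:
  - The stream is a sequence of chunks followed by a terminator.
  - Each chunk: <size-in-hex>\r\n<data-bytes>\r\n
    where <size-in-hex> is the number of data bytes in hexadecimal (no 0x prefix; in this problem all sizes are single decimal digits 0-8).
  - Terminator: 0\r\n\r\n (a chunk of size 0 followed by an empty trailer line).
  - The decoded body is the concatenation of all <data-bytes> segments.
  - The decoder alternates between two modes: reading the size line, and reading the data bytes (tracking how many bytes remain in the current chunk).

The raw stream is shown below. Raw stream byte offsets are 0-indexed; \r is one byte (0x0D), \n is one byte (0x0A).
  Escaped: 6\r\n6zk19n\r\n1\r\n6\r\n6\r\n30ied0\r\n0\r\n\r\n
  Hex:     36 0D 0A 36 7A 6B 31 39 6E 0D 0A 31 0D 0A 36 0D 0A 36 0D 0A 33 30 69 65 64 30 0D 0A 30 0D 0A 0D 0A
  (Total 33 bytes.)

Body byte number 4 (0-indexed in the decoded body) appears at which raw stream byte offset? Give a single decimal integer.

Answer: 7

Derivation:
Chunk 1: stream[0..1]='6' size=0x6=6, data at stream[3..9]='6zk19n' -> body[0..6], body so far='6zk19n'
Chunk 2: stream[11..12]='1' size=0x1=1, data at stream[14..15]='6' -> body[6..7], body so far='6zk19n6'
Chunk 3: stream[17..18]='6' size=0x6=6, data at stream[20..26]='30ied0' -> body[7..13], body so far='6zk19n630ied0'
Chunk 4: stream[28..29]='0' size=0 (terminator). Final body='6zk19n630ied0' (13 bytes)
Body byte 4 at stream offset 7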